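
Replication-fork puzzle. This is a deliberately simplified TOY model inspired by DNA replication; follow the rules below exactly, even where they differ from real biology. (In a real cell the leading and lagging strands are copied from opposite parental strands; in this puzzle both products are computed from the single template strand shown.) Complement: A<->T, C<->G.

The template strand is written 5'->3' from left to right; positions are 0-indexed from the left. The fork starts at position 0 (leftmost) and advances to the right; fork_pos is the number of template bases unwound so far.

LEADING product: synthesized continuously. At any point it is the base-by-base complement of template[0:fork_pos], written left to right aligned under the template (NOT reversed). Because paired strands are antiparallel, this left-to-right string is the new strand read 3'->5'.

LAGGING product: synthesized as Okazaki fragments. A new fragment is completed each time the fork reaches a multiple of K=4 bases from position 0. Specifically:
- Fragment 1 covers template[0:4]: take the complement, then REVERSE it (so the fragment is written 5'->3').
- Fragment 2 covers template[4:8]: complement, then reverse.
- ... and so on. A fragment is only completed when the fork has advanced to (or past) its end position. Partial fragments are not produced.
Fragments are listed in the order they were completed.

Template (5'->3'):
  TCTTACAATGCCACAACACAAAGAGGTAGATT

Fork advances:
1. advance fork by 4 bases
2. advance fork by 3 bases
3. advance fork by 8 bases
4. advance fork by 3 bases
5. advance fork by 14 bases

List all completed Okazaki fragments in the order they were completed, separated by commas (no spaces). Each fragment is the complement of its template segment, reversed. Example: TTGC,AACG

Step 1: advance 4 -> fork_pos = 0 + 4 = 4. Reached multiple(s) of 4: 4 -> fragment 1 completed (1 total).
Step 2: advance 3 -> fork_pos = 4 + 3 = 7. Next multiple of 4 is 8 (not reached); still 1 fragment(s).
Step 3: advance 8 -> fork_pos = 7 + 8 = 15. Reached multiple(s) of 4: 8, 12 -> fragments 2-3 completed (3 total).
Step 4: advance 3 -> fork_pos = 15 + 3 = 18. Reached multiple(s) of 4: 16 -> fragment 4 completed (4 total).
Step 5: advance 14 -> fork_pos = 18 + 14 = 32. Reached multiple(s) of 4: 20, 24, 28, 32 -> fragments 5-8 completed (8 total).
Final fork_pos = 32, so 8 fragment(s) are complete. Build each: template segment -> complement -> reverse.
Fragment 1: template[0:4] = TCTT -> complement AGAA -> reversed AAGA
Fragment 2: template[4:8] = ACAA -> complement TGTT -> reversed TTGT
Fragment 3: template[8:12] = TGCC -> complement ACGG -> reversed GGCA
Fragment 4: template[12:16] = ACAA -> complement TGTT -> reversed TTGT
Fragment 5: template[16:20] = CACA -> complement GTGT -> reversed TGTG
Fragment 6: template[20:24] = AAGA -> complement TTCT -> reversed TCTT
Fragment 7: template[24:28] = GGTA -> complement CCAT -> reversed TACC
Fragment 8: template[28:32] = GATT -> complement CTAA -> reversed AATC

Answer: AAGA,TTGT,GGCA,TTGT,TGTG,TCTT,TACC,AATC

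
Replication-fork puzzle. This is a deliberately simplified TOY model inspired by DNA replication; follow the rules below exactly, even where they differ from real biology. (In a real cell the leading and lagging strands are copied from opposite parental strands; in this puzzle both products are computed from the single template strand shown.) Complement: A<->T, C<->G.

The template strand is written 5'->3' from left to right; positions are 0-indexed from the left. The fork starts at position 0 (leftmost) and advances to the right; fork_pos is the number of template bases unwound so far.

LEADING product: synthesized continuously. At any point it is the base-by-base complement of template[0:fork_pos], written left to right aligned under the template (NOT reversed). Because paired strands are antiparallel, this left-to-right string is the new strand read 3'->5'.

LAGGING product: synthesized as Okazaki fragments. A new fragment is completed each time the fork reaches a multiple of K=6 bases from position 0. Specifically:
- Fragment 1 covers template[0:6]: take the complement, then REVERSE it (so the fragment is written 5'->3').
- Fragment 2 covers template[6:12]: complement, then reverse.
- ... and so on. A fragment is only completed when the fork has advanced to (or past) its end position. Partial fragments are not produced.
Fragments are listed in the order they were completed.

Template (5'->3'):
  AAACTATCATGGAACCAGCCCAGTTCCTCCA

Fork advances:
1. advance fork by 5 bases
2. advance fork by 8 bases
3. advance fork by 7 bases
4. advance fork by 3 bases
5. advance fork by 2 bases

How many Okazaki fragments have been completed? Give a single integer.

Answer: 4

Derivation:
Step 1: advance 5 -> fork_pos = 0 + 5 = 5. Next multiple of 6 is 6 (not reached); still 0 fragment(s).
Step 2: advance 8 -> fork_pos = 5 + 8 = 13. Reached multiple(s) of 6: 6, 12 -> fragments 1-2 completed (2 total).
Step 3: advance 7 -> fork_pos = 13 + 7 = 20. Reached multiple(s) of 6: 18 -> fragment 3 completed (3 total).
Step 4: advance 3 -> fork_pos = 20 + 3 = 23. Next multiple of 6 is 24 (not reached); still 3 fragment(s).
Step 5: advance 2 -> fork_pos = 23 + 2 = 25. Reached multiple(s) of 6: 24 -> fragment 4 completed (4 total).
Check: final fork_pos = 25; the multiples of 6 that are <= 25 are 6..24 -> 25 // 6 = 4 completed fragment(s).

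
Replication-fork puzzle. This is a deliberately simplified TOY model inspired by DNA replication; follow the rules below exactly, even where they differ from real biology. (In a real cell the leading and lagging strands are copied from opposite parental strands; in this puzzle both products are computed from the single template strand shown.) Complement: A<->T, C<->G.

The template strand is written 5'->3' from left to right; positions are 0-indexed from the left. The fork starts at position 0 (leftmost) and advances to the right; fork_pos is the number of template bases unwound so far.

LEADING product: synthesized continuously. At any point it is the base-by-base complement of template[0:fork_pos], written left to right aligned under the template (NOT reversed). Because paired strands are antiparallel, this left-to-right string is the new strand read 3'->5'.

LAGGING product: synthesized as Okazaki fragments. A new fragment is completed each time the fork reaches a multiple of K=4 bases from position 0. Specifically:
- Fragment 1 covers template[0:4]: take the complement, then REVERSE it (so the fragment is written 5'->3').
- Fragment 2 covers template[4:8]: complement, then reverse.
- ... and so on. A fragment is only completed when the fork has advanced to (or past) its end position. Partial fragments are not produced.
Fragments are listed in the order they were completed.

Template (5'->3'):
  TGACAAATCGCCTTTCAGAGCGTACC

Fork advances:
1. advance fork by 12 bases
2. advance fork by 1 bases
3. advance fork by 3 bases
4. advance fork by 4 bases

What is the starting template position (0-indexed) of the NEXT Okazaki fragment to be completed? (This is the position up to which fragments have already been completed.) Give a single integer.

Step 1: advance 12 -> fork_pos = 0 + 12 = 12. Reached multiple(s) of 4: 4, 8, 12 -> fragments 1-3 completed (3 total).
Step 2: advance 1 -> fork_pos = 12 + 1 = 13. Next multiple of 4 is 16 (not reached); still 3 fragment(s).
Step 3: advance 3 -> fork_pos = 13 + 3 = 16. Reached multiple(s) of 4: 16 -> fragment 4 completed (4 total).
Step 4: advance 4 -> fork_pos = 16 + 4 = 20. Reached multiple(s) of 4: 20 -> fragment 5 completed (5 total).
5 fragment(s) completed, covering template[0:20] (5 x 4 = 20). The next fragment, fragment 6, covers template[20:24], so it starts at position 20.

Answer: 20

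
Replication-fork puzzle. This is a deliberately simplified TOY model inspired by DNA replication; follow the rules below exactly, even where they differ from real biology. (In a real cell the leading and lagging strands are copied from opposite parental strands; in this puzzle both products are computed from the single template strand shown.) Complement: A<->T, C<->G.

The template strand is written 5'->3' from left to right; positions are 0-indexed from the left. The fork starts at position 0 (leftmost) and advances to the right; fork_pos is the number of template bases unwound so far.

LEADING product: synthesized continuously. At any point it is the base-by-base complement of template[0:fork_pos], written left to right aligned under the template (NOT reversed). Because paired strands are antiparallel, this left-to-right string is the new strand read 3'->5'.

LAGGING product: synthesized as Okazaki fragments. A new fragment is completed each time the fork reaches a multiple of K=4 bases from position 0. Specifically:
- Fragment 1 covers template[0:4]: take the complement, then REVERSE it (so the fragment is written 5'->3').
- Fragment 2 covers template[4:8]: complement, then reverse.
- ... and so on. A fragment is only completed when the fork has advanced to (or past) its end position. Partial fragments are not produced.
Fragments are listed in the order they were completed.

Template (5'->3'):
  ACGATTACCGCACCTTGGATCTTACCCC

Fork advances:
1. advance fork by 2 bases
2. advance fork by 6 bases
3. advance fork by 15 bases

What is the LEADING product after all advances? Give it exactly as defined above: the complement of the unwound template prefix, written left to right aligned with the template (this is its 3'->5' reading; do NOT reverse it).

Answer: TGCTAATGGCGTGGAACCTAGAA

Derivation:
Step 1: advance 2 -> fork_pos = 0 + 2 = 2.
Step 2: advance 6 -> fork_pos = 2 + 6 = 8.
Step 3: advance 15 -> fork_pos = 8 + 15 = 23.
Unwound prefix: template[0:23] = ACGATTACCGCACCTTGGATCTT
Complement it base by base (A<->T, C<->G), keeping left-to-right order:
  [0:5] ACGAT -> TGCTA
  [5:10] TACCG -> ATGGC
  [10:15] CACCT -> GTGGA
  [15:20] TGGAT -> ACCTA
  [20:23] CTT -> GAA
Concatenate: TGCTAATGGCGTGGAACCTAGAA (length 23; written aligned with the template, i.e. 3'->5').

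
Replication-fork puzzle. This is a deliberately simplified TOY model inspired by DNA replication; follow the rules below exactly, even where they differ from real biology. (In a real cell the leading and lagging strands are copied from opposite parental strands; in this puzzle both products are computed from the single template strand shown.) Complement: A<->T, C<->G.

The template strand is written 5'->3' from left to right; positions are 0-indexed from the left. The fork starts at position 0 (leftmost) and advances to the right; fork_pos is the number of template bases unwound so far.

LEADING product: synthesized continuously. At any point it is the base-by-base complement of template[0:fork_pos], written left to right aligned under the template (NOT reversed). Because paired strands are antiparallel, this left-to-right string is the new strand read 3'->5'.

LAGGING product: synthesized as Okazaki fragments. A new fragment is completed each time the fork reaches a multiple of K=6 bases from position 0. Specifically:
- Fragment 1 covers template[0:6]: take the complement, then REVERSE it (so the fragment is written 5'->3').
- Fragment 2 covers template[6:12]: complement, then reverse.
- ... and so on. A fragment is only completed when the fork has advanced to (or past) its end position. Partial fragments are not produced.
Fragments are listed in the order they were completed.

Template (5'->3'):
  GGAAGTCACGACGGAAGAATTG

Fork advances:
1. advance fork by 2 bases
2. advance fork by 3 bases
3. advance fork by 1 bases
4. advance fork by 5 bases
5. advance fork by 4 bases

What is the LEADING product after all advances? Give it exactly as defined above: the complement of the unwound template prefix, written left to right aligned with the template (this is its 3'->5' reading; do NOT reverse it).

Answer: CCTTCAGTGCTGCCT

Derivation:
Step 1: advance 2 -> fork_pos = 0 + 2 = 2.
Step 2: advance 3 -> fork_pos = 2 + 3 = 5.
Step 3: advance 1 -> fork_pos = 5 + 1 = 6.
Step 4: advance 5 -> fork_pos = 6 + 5 = 11.
Step 5: advance 4 -> fork_pos = 11 + 4 = 15.
Unwound prefix: template[0:15] = GGAAGTCACGACGGA
Complement it base by base (A<->T, C<->G), keeping left-to-right order:
  [0:5] GGAAG -> CCTTC
  [5:10] TCACG -> AGTGC
  [10:15] ACGGA -> TGCCT
Concatenate: CCTTCAGTGCTGCCT (length 15; written aligned with the template, i.e. 3'->5').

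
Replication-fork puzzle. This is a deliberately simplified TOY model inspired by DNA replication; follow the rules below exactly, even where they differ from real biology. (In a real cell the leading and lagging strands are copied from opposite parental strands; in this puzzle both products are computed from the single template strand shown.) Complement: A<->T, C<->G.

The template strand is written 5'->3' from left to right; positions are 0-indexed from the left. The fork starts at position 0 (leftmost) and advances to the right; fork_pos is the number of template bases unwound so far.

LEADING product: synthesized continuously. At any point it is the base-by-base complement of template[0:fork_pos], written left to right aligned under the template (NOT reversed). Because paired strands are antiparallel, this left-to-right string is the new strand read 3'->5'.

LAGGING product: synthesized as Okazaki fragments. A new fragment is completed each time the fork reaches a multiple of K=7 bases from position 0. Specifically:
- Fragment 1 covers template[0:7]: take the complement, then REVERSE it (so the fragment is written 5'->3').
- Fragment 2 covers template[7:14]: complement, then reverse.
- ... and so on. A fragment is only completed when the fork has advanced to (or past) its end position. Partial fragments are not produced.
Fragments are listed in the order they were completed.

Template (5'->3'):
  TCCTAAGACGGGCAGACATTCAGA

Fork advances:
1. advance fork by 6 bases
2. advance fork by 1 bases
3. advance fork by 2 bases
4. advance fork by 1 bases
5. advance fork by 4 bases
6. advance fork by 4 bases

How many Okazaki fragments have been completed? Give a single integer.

Step 1: advance 6 -> fork_pos = 0 + 6 = 6. Next multiple of 7 is 7 (not reached); still 0 fragment(s).
Step 2: advance 1 -> fork_pos = 6 + 1 = 7. Reached multiple(s) of 7: 7 -> fragment 1 completed (1 total).
Step 3: advance 2 -> fork_pos = 7 + 2 = 9. Next multiple of 7 is 14 (not reached); still 1 fragment(s).
Step 4: advance 1 -> fork_pos = 9 + 1 = 10. Next multiple of 7 is 14 (not reached); still 1 fragment(s).
Step 5: advance 4 -> fork_pos = 10 + 4 = 14. Reached multiple(s) of 7: 14 -> fragment 2 completed (2 total).
Step 6: advance 4 -> fork_pos = 14 + 4 = 18. Next multiple of 7 is 21 (not reached); still 2 fragment(s).
Check: final fork_pos = 18; the multiples of 7 that are <= 18 are 7..14 -> 18 // 7 = 2 completed fragment(s).

Answer: 2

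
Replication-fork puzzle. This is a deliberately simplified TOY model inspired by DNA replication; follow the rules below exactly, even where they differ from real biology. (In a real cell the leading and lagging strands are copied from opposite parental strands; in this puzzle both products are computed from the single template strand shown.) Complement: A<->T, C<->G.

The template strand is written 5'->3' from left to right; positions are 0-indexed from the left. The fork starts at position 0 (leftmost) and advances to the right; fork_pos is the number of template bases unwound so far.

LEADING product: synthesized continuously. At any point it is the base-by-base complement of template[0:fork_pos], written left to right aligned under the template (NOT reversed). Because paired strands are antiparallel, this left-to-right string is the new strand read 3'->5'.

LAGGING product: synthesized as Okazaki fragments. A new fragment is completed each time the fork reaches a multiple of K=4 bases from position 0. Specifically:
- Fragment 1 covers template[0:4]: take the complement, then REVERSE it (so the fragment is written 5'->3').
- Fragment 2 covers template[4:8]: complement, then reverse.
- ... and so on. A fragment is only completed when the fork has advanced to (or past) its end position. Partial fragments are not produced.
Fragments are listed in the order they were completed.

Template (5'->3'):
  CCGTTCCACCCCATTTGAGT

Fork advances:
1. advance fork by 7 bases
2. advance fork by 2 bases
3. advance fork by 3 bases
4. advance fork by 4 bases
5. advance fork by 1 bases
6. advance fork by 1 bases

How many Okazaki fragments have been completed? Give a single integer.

Answer: 4

Derivation:
Step 1: advance 7 -> fork_pos = 0 + 7 = 7. Reached multiple(s) of 4: 4 -> fragment 1 completed (1 total).
Step 2: advance 2 -> fork_pos = 7 + 2 = 9. Reached multiple(s) of 4: 8 -> fragment 2 completed (2 total).
Step 3: advance 3 -> fork_pos = 9 + 3 = 12. Reached multiple(s) of 4: 12 -> fragment 3 completed (3 total).
Step 4: advance 4 -> fork_pos = 12 + 4 = 16. Reached multiple(s) of 4: 16 -> fragment 4 completed (4 total).
Step 5: advance 1 -> fork_pos = 16 + 1 = 17. Next multiple of 4 is 20 (not reached); still 4 fragment(s).
Step 6: advance 1 -> fork_pos = 17 + 1 = 18. Next multiple of 4 is 20 (not reached); still 4 fragment(s).
Check: final fork_pos = 18; the multiples of 4 that are <= 18 are 4..16 -> 18 // 4 = 4 completed fragment(s).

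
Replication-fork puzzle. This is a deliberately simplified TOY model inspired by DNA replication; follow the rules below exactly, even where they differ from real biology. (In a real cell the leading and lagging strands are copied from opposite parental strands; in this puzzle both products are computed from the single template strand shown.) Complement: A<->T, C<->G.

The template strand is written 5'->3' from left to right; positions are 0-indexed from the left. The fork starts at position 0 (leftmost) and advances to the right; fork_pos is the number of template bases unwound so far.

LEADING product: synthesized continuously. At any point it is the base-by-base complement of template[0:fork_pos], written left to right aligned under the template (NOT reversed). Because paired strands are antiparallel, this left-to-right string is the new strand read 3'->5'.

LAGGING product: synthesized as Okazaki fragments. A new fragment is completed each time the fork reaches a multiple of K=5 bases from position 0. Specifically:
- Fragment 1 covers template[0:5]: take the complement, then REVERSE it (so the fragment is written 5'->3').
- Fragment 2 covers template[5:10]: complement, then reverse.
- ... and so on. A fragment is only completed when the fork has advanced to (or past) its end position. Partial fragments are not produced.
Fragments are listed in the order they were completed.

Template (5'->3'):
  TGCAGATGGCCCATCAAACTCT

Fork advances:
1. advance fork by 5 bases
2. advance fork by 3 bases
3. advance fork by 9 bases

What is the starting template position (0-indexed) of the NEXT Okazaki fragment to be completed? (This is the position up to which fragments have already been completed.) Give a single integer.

Step 1: advance 5 -> fork_pos = 0 + 5 = 5. Reached multiple(s) of 5: 5 -> fragment 1 completed (1 total).
Step 2: advance 3 -> fork_pos = 5 + 3 = 8. Next multiple of 5 is 10 (not reached); still 1 fragment(s).
Step 3: advance 9 -> fork_pos = 8 + 9 = 17. Reached multiple(s) of 5: 10, 15 -> fragments 2-3 completed (3 total).
3 fragment(s) completed, covering template[0:15] (3 x 5 = 15). The next fragment, fragment 4, covers template[15:20], so it starts at position 15.

Answer: 15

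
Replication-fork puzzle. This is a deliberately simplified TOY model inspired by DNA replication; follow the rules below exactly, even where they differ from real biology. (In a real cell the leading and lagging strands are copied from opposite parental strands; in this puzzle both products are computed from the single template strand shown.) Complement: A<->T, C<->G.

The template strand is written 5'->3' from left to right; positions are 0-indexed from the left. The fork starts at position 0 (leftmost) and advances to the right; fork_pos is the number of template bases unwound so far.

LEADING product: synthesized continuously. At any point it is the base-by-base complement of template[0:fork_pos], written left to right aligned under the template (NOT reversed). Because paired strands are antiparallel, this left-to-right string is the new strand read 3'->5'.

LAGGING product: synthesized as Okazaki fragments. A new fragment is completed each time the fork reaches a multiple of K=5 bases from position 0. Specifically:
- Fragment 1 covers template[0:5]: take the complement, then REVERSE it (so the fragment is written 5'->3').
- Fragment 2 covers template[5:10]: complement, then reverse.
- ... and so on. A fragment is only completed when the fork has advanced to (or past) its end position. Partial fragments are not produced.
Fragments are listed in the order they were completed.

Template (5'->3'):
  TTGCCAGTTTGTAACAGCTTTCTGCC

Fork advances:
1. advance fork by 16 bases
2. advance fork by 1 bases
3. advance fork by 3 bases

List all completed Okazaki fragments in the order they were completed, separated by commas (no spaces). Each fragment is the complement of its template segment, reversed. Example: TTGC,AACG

Step 1: advance 16 -> fork_pos = 0 + 16 = 16. Reached multiple(s) of 5: 5, 10, 15 -> fragments 1-3 completed (3 total).
Step 2: advance 1 -> fork_pos = 16 + 1 = 17. Next multiple of 5 is 20 (not reached); still 3 fragment(s).
Step 3: advance 3 -> fork_pos = 17 + 3 = 20. Reached multiple(s) of 5: 20 -> fragment 4 completed (4 total).
Final fork_pos = 20, so 4 fragment(s) are complete. Build each: template segment -> complement -> reverse.
Fragment 1: template[0:5] = TTGCC -> complement AACGG -> reversed GGCAA
Fragment 2: template[5:10] = AGTTT -> complement TCAAA -> reversed AAACT
Fragment 3: template[10:15] = GTAAC -> complement CATTG -> reversed GTTAC
Fragment 4: template[15:20] = AGCTT -> complement TCGAA -> reversed AAGCT

Answer: GGCAA,AAACT,GTTAC,AAGCT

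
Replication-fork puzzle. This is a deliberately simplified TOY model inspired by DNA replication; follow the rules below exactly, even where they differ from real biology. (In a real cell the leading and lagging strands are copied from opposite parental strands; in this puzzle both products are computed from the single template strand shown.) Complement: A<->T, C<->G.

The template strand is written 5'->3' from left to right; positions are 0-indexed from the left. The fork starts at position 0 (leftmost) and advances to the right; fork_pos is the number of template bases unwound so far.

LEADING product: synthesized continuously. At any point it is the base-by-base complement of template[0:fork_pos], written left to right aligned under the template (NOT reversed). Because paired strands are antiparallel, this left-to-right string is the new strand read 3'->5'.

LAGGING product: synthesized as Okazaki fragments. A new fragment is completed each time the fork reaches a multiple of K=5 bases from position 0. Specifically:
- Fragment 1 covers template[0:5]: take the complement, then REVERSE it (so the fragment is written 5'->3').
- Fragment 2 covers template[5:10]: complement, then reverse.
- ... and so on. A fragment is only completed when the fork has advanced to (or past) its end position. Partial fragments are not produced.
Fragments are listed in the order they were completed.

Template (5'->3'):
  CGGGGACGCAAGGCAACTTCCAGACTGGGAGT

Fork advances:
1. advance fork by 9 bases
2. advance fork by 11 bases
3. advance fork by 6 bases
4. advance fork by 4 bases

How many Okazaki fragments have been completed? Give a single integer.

Step 1: advance 9 -> fork_pos = 0 + 9 = 9. Reached multiple(s) of 5: 5 -> fragment 1 completed (1 total).
Step 2: advance 11 -> fork_pos = 9 + 11 = 20. Reached multiple(s) of 5: 10, 15, 20 -> fragments 2-4 completed (4 total).
Step 3: advance 6 -> fork_pos = 20 + 6 = 26. Reached multiple(s) of 5: 25 -> fragment 5 completed (5 total).
Step 4: advance 4 -> fork_pos = 26 + 4 = 30. Reached multiple(s) of 5: 30 -> fragment 6 completed (6 total).
Check: final fork_pos = 30; the multiples of 5 that are <= 30 are 5..30 -> 30 // 5 = 6 completed fragment(s).

Answer: 6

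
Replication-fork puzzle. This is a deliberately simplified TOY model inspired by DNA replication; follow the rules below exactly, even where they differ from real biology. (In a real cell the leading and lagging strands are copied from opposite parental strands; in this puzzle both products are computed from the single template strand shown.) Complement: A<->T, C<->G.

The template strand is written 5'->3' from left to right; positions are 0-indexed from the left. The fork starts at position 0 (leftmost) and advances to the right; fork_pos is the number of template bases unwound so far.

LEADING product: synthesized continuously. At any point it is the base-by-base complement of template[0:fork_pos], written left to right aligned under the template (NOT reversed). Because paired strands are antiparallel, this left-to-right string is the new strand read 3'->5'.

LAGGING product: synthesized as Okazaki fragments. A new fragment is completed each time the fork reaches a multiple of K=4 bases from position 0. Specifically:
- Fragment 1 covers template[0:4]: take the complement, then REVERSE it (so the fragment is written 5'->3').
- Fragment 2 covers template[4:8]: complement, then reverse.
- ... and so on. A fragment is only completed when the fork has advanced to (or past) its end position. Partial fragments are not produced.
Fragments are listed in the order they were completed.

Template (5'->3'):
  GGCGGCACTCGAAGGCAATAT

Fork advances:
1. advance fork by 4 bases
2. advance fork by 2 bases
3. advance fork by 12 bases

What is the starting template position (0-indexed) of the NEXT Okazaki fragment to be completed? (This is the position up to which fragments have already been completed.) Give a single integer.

Answer: 16

Derivation:
Step 1: advance 4 -> fork_pos = 0 + 4 = 4. Reached multiple(s) of 4: 4 -> fragment 1 completed (1 total).
Step 2: advance 2 -> fork_pos = 4 + 2 = 6. Next multiple of 4 is 8 (not reached); still 1 fragment(s).
Step 3: advance 12 -> fork_pos = 6 + 12 = 18. Reached multiple(s) of 4: 8, 12, 16 -> fragments 2-4 completed (4 total).
4 fragment(s) completed, covering template[0:16] (4 x 4 = 16). The next fragment, fragment 5, covers template[16:20], so it starts at position 16.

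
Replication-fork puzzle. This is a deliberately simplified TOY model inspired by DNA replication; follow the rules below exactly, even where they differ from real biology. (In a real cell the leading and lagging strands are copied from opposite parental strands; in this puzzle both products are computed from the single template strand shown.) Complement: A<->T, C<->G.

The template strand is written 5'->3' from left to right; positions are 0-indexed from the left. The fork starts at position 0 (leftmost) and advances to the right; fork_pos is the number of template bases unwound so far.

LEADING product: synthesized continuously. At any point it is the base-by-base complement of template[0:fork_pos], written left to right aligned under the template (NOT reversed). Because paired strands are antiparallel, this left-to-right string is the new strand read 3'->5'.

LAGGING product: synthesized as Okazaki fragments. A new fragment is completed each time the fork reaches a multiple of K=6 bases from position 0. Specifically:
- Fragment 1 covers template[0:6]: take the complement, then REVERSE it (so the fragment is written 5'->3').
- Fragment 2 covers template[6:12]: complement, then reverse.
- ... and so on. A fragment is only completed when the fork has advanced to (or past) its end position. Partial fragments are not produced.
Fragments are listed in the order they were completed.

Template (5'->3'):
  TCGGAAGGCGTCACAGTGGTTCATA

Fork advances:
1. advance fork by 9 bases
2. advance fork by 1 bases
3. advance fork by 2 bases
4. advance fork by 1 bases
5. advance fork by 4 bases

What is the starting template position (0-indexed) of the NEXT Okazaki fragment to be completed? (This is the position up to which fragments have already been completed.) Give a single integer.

Step 1: advance 9 -> fork_pos = 0 + 9 = 9. Reached multiple(s) of 6: 6 -> fragment 1 completed (1 total).
Step 2: advance 1 -> fork_pos = 9 + 1 = 10. Next multiple of 6 is 12 (not reached); still 1 fragment(s).
Step 3: advance 2 -> fork_pos = 10 + 2 = 12. Reached multiple(s) of 6: 12 -> fragment 2 completed (2 total).
Step 4: advance 1 -> fork_pos = 12 + 1 = 13. Next multiple of 6 is 18 (not reached); still 2 fragment(s).
Step 5: advance 4 -> fork_pos = 13 + 4 = 17. Next multiple of 6 is 18 (not reached); still 2 fragment(s).
2 fragment(s) completed, covering template[0:12] (2 x 6 = 12). The next fragment, fragment 3, covers template[12:18], so it starts at position 12.

Answer: 12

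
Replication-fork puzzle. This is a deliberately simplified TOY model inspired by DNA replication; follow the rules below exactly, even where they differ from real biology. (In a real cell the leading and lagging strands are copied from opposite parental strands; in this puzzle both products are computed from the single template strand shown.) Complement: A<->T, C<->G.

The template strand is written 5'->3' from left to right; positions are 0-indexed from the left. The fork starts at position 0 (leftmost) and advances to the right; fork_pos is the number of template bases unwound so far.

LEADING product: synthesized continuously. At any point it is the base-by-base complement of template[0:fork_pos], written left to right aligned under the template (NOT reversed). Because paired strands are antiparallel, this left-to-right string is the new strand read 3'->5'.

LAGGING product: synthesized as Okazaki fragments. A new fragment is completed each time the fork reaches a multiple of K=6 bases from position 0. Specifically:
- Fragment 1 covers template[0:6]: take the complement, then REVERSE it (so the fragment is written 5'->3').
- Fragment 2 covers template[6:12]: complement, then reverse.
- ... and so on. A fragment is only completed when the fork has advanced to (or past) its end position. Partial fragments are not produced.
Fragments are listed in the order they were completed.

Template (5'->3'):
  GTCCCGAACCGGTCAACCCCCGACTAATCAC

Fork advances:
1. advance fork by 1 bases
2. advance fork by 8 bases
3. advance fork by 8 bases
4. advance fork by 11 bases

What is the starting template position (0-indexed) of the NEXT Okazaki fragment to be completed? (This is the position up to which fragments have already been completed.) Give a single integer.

Step 1: advance 1 -> fork_pos = 0 + 1 = 1. Next multiple of 6 is 6 (not reached); still 0 fragment(s).
Step 2: advance 8 -> fork_pos = 1 + 8 = 9. Reached multiple(s) of 6: 6 -> fragment 1 completed (1 total).
Step 3: advance 8 -> fork_pos = 9 + 8 = 17. Reached multiple(s) of 6: 12 -> fragment 2 completed (2 total).
Step 4: advance 11 -> fork_pos = 17 + 11 = 28. Reached multiple(s) of 6: 18, 24 -> fragments 3-4 completed (4 total).
4 fragment(s) completed, covering template[0:24] (4 x 6 = 24). The next fragment, fragment 5, covers template[24:30], so it starts at position 24.

Answer: 24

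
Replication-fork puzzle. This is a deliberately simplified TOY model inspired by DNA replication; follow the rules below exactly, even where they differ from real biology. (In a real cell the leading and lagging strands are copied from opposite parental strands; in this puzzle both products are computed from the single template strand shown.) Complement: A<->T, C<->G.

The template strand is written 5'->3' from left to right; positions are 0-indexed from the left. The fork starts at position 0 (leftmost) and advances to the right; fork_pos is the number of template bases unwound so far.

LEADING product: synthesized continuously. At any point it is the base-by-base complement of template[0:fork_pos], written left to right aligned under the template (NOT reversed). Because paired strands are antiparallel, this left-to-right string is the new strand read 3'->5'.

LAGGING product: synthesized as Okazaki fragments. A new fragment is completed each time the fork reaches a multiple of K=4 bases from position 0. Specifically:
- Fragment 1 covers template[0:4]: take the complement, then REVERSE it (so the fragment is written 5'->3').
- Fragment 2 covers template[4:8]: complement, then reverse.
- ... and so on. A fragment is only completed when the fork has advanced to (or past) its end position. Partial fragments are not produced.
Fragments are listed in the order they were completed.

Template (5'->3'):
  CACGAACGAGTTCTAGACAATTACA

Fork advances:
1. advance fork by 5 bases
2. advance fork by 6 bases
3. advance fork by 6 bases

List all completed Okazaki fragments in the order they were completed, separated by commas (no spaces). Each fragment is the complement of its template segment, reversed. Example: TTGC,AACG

Step 1: advance 5 -> fork_pos = 0 + 5 = 5. Reached multiple(s) of 4: 4 -> fragment 1 completed (1 total).
Step 2: advance 6 -> fork_pos = 5 + 6 = 11. Reached multiple(s) of 4: 8 -> fragment 2 completed (2 total).
Step 3: advance 6 -> fork_pos = 11 + 6 = 17. Reached multiple(s) of 4: 12, 16 -> fragments 3-4 completed (4 total).
Final fork_pos = 17, so 4 fragment(s) are complete. Build each: template segment -> complement -> reverse.
Fragment 1: template[0:4] = CACG -> complement GTGC -> reversed CGTG
Fragment 2: template[4:8] = AACG -> complement TTGC -> reversed CGTT
Fragment 3: template[8:12] = AGTT -> complement TCAA -> reversed AACT
Fragment 4: template[12:16] = CTAG -> complement GATC -> reversed CTAG

Answer: CGTG,CGTT,AACT,CTAG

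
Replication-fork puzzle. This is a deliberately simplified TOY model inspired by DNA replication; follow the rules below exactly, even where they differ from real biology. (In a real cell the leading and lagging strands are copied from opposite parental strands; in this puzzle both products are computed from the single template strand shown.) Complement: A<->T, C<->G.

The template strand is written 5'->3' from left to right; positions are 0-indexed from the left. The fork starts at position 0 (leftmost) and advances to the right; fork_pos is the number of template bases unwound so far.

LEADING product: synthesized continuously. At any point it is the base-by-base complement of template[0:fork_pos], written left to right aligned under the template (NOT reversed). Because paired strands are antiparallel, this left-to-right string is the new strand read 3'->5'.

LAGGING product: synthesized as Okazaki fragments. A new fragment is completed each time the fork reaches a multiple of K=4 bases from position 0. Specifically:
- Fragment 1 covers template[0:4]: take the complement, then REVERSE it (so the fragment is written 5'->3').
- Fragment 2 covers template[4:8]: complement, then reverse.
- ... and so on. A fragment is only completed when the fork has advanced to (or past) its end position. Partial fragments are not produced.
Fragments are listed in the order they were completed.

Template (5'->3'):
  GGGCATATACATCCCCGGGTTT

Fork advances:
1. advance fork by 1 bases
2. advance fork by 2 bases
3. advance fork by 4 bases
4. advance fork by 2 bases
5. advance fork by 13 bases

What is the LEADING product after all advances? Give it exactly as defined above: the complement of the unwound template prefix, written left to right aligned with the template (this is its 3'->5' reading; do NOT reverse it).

Answer: CCCGTATATGTAGGGGCCCAAA

Derivation:
Step 1: advance 1 -> fork_pos = 0 + 1 = 1.
Step 2: advance 2 -> fork_pos = 1 + 2 = 3.
Step 3: advance 4 -> fork_pos = 3 + 4 = 7.
Step 4: advance 2 -> fork_pos = 7 + 2 = 9.
Step 5: advance 13 -> fork_pos = 9 + 13 = 22.
Unwound prefix: template[0:22] = GGGCATATACATCCCCGGGTTT
Complement it base by base (A<->T, C<->G), keeping left-to-right order:
  [0:5] GGGCA -> CCCGT
  [5:10] TATAC -> ATATG
  [10:15] ATCCC -> TAGGG
  [15:20] CGGGT -> GCCCA
  [20:22] TT -> AA
Concatenate: CCCGTATATGTAGGGGCCCAAA (length 22; written aligned with the template, i.e. 3'->5').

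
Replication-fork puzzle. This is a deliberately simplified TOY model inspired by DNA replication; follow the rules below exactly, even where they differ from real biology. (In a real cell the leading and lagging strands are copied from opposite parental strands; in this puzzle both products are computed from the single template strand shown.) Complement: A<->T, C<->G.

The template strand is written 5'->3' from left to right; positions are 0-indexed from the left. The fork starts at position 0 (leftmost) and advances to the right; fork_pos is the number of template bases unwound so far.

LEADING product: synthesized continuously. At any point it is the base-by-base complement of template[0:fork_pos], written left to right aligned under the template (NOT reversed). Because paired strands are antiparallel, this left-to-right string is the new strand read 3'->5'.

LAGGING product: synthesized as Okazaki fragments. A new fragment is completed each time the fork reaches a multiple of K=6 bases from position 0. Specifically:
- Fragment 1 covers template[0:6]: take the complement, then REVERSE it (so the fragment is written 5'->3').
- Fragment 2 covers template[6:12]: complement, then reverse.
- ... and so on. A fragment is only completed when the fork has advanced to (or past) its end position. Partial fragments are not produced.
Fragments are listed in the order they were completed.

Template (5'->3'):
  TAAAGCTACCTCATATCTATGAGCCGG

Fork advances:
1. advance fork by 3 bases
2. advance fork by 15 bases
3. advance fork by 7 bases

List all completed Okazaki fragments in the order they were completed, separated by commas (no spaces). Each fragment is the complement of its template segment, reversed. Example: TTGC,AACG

Answer: GCTTTA,GAGGTA,AGATAT,GCTCAT

Derivation:
Step 1: advance 3 -> fork_pos = 0 + 3 = 3. Next multiple of 6 is 6 (not reached); still 0 fragment(s).
Step 2: advance 15 -> fork_pos = 3 + 15 = 18. Reached multiple(s) of 6: 6, 12, 18 -> fragments 1-3 completed (3 total).
Step 3: advance 7 -> fork_pos = 18 + 7 = 25. Reached multiple(s) of 6: 24 -> fragment 4 completed (4 total).
Final fork_pos = 25, so 4 fragment(s) are complete. Build each: template segment -> complement -> reverse.
Fragment 1: template[0:6] = TAAAGC -> complement ATTTCG -> reversed GCTTTA
Fragment 2: template[6:12] = TACCTC -> complement ATGGAG -> reversed GAGGTA
Fragment 3: template[12:18] = ATATCT -> complement TATAGA -> reversed AGATAT
Fragment 4: template[18:24] = ATGAGC -> complement TACTCG -> reversed GCTCAT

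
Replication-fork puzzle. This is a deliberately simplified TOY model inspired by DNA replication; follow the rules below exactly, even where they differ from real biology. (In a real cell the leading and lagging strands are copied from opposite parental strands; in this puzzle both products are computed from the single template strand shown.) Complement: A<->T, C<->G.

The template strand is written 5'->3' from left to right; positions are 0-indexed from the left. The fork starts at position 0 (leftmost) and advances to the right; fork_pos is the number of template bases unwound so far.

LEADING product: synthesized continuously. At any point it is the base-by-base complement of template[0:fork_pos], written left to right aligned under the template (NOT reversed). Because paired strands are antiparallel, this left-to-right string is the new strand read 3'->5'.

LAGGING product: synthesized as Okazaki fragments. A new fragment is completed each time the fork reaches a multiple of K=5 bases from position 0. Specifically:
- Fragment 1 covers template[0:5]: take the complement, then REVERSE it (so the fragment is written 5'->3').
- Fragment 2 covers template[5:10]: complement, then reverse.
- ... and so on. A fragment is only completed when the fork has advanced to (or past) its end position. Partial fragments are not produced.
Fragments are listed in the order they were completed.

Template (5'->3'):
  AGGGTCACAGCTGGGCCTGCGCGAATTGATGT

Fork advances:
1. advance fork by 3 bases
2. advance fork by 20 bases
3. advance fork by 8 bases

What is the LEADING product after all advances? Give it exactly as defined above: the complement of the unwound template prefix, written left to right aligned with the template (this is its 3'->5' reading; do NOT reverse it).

Answer: TCCCAGTGTCGACCCGGACGCGCTTAACTAC

Derivation:
Step 1: advance 3 -> fork_pos = 0 + 3 = 3.
Step 2: advance 20 -> fork_pos = 3 + 20 = 23.
Step 3: advance 8 -> fork_pos = 23 + 8 = 31.
Unwound prefix: template[0:31] = AGGGTCACAGCTGGGCCTGCGCGAATTGATG
Complement it base by base (A<->T, C<->G), keeping left-to-right order:
  [0:5] AGGGT -> TCCCA
  [5:10] CACAG -> GTGTC
  [10:15] CTGGG -> GACCC
  [15:20] CCTGC -> GGACG
  [20:25] GCGAA -> CGCTT
  [25:30] TTGAT -> AACTA
  [30:31] G -> C
Concatenate: TCCCAGTGTCGACCCGGACGCGCTTAACTAC (length 31; written aligned with the template, i.e. 3'->5').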